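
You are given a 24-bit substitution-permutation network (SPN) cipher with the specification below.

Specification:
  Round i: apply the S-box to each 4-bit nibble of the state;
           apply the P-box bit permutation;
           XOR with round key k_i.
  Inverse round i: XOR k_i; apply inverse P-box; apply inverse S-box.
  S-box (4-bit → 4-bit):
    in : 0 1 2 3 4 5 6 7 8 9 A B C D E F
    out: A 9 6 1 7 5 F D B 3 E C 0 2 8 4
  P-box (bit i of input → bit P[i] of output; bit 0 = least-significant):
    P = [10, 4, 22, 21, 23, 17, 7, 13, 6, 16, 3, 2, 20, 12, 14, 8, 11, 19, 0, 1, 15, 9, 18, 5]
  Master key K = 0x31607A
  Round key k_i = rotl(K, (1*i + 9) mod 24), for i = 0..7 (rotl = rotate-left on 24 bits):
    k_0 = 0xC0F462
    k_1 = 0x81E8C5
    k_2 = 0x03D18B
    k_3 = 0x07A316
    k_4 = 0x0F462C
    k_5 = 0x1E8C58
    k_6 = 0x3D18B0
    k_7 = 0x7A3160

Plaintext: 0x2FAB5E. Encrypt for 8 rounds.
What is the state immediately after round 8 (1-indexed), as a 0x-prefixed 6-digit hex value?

s_0 = plaintext = 0x2FAB5E
s_1 = Round(s_0, k_0) = 0x64A7EF
s_2 = Round(s_1, k_1) = 0xCD13A8
s_3 = Round(s_2, k_2) = 0x39F45B
s_4 = Round(s_3, k_3) = 0xEE6BDE
s_5 = Round(s_4, k_4) = 0x3D1702
s_6 = Round(s_5, k_5) = 0x442D04
s_7 = Round(s_6, k_6) = 0x72E6A1
s_8 = Round(s_7, k_7) = 0x55948D

0x55948D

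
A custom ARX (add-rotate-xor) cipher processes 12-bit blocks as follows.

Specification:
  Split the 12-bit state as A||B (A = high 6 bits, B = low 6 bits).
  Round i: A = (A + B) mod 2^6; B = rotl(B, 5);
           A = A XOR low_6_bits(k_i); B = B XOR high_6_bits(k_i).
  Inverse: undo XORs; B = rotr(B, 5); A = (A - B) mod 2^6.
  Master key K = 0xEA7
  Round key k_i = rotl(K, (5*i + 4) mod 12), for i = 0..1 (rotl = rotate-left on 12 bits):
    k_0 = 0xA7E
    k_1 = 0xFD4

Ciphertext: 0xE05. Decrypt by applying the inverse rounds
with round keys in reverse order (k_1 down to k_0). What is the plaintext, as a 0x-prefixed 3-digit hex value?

s_0 = ciphertext = 0xE05
s_1 = InvRound(s_0, k_1) = 0xDF5
s_2 = InvRound(s_1, k_0) = 0x478

0x478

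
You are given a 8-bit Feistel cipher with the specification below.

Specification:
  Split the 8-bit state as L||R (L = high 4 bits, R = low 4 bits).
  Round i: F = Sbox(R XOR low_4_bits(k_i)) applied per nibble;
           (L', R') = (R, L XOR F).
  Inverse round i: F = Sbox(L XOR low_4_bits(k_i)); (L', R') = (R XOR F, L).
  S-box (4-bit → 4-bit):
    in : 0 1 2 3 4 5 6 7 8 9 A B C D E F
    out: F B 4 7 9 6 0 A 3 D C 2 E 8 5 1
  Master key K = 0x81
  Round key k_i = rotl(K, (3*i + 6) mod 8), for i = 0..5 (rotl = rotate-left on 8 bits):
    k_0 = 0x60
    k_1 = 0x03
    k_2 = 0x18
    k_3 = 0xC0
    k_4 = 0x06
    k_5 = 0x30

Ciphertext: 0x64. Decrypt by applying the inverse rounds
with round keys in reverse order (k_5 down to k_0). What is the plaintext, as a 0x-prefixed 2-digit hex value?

s_0 = ciphertext = 0x64
s_1 = InvRound(s_0, k_5) = 0x46
s_2 = InvRound(s_1, k_4) = 0x24
s_3 = InvRound(s_2, k_3) = 0x02
s_4 = InvRound(s_3, k_2) = 0x10
s_5 = InvRound(s_4, k_1) = 0x41
s_6 = InvRound(s_5, k_0) = 0x84

0x84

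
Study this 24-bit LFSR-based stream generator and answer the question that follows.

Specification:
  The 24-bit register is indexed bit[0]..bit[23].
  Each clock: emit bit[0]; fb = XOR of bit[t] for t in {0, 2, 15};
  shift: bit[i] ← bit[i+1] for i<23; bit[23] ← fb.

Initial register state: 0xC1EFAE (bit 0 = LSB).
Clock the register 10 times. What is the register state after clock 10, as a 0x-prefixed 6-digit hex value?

reg_0 = 0xC1EFAE
clock 1: out=0, reg = 0x60F7D7
clock 2: out=1, reg = 0xB07BEB
clock 3: out=1, reg = 0xD83DF5
clock 4: out=1, reg = 0x6C1EFA
clock 5: out=0, reg = 0x360F7D
clock 6: out=1, reg = 0x1B07BE
clock 7: out=0, reg = 0x8D83DF
clock 8: out=1, reg = 0xC6C1EF
clock 9: out=1, reg = 0xE360F7
clock 10: out=1, reg = 0x71B07B

0x71B07B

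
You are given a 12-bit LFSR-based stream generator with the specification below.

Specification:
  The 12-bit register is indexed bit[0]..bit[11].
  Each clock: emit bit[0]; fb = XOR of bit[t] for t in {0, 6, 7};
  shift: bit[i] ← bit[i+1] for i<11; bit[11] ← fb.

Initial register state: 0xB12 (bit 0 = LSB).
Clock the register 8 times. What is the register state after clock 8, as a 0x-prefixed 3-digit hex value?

reg_0 = 0xB12
clock 1: out=0, reg = 0x589
clock 2: out=1, reg = 0x2C4
clock 3: out=0, reg = 0x162
clock 4: out=0, reg = 0x8B1
clock 5: out=1, reg = 0x458
clock 6: out=0, reg = 0xA2C
clock 7: out=0, reg = 0x516
clock 8: out=0, reg = 0x28B

0x28B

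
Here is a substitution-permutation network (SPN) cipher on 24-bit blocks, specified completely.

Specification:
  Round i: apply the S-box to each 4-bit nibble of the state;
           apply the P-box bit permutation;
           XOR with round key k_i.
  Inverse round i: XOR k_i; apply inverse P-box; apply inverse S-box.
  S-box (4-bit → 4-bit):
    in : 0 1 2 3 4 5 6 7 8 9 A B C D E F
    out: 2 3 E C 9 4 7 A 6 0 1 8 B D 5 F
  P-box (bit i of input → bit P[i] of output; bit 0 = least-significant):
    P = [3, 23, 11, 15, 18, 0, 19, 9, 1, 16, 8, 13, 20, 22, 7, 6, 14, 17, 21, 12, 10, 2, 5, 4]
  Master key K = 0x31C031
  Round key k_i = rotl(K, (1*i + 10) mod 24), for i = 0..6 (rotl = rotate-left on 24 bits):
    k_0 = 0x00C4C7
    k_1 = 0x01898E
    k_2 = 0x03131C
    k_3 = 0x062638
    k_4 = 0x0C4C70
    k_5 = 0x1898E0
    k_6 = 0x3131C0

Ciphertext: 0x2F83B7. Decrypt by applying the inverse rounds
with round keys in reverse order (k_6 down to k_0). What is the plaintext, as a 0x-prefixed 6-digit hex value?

0x96FC4A

s_0 = ciphertext = 0x2F83B7
s_1 = InvRound(s_0, k_6) = 0x2744FB
s_2 = InvRound(s_1, k_5) = 0x4FA16D
s_3 = InvRound(s_2, k_4) = 0xC1020D
s_4 = InvRound(s_3, k_3) = 0xF00710
s_5 = InvRound(s_4, k_2) = 0x121091
s_6 = InvRound(s_5, k_1) = 0x77A60D
s_7 = InvRound(s_6, k_0) = 0x96FC4A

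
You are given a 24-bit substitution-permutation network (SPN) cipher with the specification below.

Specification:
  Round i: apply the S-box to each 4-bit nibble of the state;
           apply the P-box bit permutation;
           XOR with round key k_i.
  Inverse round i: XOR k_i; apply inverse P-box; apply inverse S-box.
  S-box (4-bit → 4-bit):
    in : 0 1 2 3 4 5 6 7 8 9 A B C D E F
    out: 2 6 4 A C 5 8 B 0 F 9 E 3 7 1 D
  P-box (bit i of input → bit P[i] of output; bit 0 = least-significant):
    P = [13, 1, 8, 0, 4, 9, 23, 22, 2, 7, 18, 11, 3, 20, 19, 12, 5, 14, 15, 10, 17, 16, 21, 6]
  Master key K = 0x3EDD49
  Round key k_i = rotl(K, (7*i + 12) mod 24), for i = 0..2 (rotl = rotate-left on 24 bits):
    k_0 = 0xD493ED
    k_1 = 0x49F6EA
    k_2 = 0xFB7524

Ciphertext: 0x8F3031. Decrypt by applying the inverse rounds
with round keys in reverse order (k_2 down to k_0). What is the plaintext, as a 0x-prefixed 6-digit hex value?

s_0 = ciphertext = 0x8F3031
s_1 = InvRound(s_0, k_2) = 0x2305A4
s_2 = InvRound(s_1, k_1) = 0xF1FE3D
s_3 = InvRound(s_2, k_0) = 0xB38BE5

0xB38BE5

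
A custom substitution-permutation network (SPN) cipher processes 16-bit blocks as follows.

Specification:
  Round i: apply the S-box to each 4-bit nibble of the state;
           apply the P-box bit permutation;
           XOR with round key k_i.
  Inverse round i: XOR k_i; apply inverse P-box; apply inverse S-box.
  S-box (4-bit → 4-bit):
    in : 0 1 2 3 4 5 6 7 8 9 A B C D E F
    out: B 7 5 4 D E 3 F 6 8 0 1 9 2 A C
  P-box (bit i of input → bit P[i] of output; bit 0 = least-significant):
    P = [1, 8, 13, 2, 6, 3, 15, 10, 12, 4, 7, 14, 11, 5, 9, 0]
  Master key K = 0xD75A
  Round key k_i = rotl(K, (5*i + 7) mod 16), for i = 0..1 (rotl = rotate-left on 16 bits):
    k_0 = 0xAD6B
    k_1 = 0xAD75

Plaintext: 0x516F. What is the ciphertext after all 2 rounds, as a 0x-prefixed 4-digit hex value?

s_0 = plaintext = 0x516F
s_1 = Round(s_0, k_0) = 0x9F96
s_2 = Round(s_1, k_1) = 0xE8F6

0xE8F6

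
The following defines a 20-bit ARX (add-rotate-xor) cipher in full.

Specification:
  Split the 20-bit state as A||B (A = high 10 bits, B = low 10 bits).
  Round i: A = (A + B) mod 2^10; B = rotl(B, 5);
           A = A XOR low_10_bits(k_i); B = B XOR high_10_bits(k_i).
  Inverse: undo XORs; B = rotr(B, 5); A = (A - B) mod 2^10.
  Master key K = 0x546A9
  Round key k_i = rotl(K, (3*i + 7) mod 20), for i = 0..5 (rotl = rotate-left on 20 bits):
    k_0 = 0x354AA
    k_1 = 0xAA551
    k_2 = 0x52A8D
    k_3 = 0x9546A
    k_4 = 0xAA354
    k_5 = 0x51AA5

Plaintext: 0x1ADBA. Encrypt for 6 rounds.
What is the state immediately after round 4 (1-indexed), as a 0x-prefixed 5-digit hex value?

0xF9EAA

s_0 = plaintext = 0x1ADBA
s_1 = Round(s_0, k_0) = 0xA3F98
s_2 = Round(s_1, k_1) = 0xDD9B5
s_3 = Round(s_2, k_2) = 0xE9BE7
s_4 = Round(s_3, k_3) = 0xF9EAA
s_5 = Round(s_4, k_4) = 0x717FD
s_6 = Round(s_5, k_5) = 0xD9EF9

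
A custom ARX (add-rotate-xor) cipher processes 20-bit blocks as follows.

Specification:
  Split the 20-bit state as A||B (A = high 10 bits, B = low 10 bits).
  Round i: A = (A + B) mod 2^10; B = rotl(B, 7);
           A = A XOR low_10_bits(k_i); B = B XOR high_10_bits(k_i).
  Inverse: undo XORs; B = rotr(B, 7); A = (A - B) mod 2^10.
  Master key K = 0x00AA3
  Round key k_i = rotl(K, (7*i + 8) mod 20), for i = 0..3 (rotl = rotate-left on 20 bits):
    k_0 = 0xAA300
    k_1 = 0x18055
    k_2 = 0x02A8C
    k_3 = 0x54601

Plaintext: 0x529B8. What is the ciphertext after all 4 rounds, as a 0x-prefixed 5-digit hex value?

0x09B6E

s_0 = plaintext = 0x529B8
s_1 = Round(s_0, k_0) = 0x00A9F
s_2 = Round(s_1, k_1) = 0xBD3B3
s_3 = Round(s_2, k_2) = 0x0ADFC
s_4 = Round(s_3, k_3) = 0x09B6E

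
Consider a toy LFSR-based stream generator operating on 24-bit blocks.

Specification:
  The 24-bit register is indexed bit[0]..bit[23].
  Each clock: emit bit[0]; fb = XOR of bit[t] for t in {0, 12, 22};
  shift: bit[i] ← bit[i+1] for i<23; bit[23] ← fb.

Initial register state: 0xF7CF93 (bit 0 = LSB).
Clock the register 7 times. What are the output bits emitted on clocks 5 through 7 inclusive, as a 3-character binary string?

100

reg_0 = 0xF7CF93
clock 1: out=1, reg = 0x7BE7C9
clock 2: out=1, reg = 0x3DF3E4
clock 3: out=0, reg = 0x9EF9F2
clock 4: out=0, reg = 0xCF7CF9
clock 5: out=1, reg = 0xE7BE7C
clock 6: out=0, reg = 0x73DF3E
clock 7: out=0, reg = 0x39EF9F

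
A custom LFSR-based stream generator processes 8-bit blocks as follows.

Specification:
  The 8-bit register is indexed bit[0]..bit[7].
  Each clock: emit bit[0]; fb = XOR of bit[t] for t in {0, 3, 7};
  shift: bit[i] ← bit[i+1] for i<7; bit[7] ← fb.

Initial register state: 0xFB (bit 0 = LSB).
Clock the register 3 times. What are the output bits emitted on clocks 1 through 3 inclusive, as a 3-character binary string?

reg_0 = 0xFB
clock 1: out=1, reg = 0xFD
clock 2: out=1, reg = 0xFE
clock 3: out=0, reg = 0x7F

110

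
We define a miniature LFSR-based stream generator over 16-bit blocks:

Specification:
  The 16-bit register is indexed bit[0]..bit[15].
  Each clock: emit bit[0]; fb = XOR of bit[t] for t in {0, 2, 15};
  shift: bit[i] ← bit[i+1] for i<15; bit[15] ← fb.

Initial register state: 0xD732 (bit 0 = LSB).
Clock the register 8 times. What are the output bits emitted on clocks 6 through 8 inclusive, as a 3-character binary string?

100

reg_0 = 0xD732
clock 1: out=0, reg = 0xEB99
clock 2: out=1, reg = 0x75CC
clock 3: out=0, reg = 0xBAE6
clock 4: out=0, reg = 0x5D73
clock 5: out=1, reg = 0xAEB9
clock 6: out=1, reg = 0x575C
clock 7: out=0, reg = 0xABAE
clock 8: out=0, reg = 0x55D7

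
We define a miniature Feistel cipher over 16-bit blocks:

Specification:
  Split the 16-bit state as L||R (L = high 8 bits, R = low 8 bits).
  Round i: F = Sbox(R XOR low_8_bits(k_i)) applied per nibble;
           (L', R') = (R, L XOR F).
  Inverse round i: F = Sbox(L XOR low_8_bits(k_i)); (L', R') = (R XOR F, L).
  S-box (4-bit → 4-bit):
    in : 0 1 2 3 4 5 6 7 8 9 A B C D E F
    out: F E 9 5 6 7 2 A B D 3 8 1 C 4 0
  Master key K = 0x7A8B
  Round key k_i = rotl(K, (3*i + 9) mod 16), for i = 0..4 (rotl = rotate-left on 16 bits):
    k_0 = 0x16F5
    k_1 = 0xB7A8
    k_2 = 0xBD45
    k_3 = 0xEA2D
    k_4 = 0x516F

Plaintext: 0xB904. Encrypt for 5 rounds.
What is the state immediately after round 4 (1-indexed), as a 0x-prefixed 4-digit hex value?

0x89D2

s_0 = plaintext = 0xB904
s_1 = Round(s_0, k_0) = 0x04B7
s_2 = Round(s_1, k_1) = 0xB7E4
s_3 = Round(s_2, k_2) = 0xE489
s_4 = Round(s_3, k_3) = 0x89D2
s_5 = Round(s_4, k_4) = 0xD205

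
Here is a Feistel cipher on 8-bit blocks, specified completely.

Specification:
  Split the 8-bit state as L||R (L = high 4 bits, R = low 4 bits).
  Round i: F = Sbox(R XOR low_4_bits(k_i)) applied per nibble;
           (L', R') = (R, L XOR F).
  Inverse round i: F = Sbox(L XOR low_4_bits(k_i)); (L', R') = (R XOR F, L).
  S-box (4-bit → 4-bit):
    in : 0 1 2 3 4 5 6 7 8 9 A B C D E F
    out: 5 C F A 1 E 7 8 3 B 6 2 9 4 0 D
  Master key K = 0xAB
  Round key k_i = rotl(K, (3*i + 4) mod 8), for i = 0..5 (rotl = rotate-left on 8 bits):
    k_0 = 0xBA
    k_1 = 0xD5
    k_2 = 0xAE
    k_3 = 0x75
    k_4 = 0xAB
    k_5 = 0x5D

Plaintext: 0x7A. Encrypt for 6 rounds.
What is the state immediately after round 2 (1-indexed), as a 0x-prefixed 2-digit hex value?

0x22

s_0 = plaintext = 0x7A
s_1 = Round(s_0, k_0) = 0xA2
s_2 = Round(s_1, k_1) = 0x22
s_3 = Round(s_2, k_2) = 0x2B
s_4 = Round(s_3, k_3) = 0xB2
s_5 = Round(s_4, k_4) = 0x20
s_6 = Round(s_5, k_5) = 0x06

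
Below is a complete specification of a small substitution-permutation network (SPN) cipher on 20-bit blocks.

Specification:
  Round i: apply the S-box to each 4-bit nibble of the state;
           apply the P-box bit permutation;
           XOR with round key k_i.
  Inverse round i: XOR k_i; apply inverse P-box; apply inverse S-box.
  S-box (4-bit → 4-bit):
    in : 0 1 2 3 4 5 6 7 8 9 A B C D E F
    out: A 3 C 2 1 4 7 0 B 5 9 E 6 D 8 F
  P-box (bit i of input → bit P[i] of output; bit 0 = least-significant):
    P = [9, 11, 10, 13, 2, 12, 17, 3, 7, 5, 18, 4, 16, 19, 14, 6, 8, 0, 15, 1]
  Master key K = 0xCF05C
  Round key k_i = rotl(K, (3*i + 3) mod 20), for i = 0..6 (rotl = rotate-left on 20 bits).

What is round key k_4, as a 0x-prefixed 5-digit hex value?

0xE6782

K = 0xCF05C
k_0 = rotl(K, (3*0+3) mod 20) = rotl(K, 3) = 0x782E6
k_1 = rotl(K, (3*1+3) mod 20) = rotl(K, 6) = 0xC1733
k_2 = rotl(K, (3*2+3) mod 20) = rotl(K, 9) = 0x0B99E
k_3 = rotl(K, (3*3+3) mod 20) = rotl(K, 12) = 0x5CCF0
k_4 = rotl(K, (3*4+3) mod 20) = rotl(K, 15) = 0xE6782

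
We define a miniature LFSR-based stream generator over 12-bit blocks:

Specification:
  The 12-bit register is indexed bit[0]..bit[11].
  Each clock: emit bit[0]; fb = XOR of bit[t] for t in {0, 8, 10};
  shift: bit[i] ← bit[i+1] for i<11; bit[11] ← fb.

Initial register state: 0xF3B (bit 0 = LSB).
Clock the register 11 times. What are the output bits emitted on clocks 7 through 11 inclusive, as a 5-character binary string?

reg_0 = 0xF3B
clock 1: out=1, reg = 0xF9D
clock 2: out=1, reg = 0xFCE
clock 3: out=0, reg = 0x7E7
clock 4: out=1, reg = 0xBF3
clock 5: out=1, reg = 0x5F9
clock 6: out=1, reg = 0xAFC
clock 7: out=0, reg = 0x57E
clock 8: out=0, reg = 0x2BF
clock 9: out=1, reg = 0x95F
clock 10: out=1, reg = 0x4AF
clock 11: out=1, reg = 0x257

00111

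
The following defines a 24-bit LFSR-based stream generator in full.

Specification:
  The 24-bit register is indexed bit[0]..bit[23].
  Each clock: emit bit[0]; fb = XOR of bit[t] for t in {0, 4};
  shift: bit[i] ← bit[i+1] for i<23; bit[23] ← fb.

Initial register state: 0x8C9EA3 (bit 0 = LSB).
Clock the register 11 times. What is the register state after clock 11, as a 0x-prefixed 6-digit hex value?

0xE93193

reg_0 = 0x8C9EA3
clock 1: out=1, reg = 0xC64F51
clock 2: out=1, reg = 0x6327A8
clock 3: out=0, reg = 0x3193D4
clock 4: out=0, reg = 0x98C9EA
clock 5: out=0, reg = 0x4C64F5
clock 6: out=1, reg = 0x26327A
clock 7: out=0, reg = 0x93193D
clock 8: out=1, reg = 0x498C9E
clock 9: out=0, reg = 0xA4C64F
clock 10: out=1, reg = 0xD26327
clock 11: out=1, reg = 0xE93193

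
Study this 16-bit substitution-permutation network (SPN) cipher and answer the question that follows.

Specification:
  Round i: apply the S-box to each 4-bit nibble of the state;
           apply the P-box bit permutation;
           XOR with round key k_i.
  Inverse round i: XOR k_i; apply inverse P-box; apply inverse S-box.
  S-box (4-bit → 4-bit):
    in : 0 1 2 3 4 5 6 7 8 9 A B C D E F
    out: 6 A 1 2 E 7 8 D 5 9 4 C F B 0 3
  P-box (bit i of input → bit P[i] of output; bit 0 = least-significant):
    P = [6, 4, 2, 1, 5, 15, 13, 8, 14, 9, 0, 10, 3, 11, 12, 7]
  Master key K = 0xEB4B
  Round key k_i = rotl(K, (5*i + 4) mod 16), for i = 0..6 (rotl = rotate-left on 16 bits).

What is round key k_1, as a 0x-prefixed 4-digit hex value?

K = 0xEB4B
k_0 = rotl(K, (5*0+4) mod 16) = rotl(K, 4) = 0xB4BE
k_1 = rotl(K, (5*1+4) mod 16) = rotl(K, 9) = 0x97D6

0x97D6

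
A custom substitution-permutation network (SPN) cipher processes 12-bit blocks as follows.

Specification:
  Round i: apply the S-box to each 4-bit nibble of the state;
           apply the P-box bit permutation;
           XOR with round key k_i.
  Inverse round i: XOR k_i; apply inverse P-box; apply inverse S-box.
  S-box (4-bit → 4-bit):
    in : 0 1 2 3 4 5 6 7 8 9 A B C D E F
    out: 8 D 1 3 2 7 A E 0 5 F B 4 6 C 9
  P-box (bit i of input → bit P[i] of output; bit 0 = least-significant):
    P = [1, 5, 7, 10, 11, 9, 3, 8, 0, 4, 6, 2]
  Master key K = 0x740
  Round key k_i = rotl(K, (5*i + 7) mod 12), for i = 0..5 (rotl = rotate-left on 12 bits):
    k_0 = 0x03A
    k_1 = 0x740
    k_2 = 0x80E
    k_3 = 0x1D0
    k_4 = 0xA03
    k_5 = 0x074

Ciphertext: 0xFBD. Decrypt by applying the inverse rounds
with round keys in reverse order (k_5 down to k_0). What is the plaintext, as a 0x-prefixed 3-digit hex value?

0x7CB

s_0 = ciphertext = 0xFBD
s_1 = InvRound(s_0, k_5) = 0x9AE
s_2 = InvRound(s_1, k_4) = 0xF7D
s_3 = InvRound(s_2, k_3) = 0xF57
s_4 = InvRound(s_3, k_2) = 0x570
s_5 = InvRound(s_4, k_1) = 0x444
s_6 = InvRound(s_5, k_0) = 0x7CB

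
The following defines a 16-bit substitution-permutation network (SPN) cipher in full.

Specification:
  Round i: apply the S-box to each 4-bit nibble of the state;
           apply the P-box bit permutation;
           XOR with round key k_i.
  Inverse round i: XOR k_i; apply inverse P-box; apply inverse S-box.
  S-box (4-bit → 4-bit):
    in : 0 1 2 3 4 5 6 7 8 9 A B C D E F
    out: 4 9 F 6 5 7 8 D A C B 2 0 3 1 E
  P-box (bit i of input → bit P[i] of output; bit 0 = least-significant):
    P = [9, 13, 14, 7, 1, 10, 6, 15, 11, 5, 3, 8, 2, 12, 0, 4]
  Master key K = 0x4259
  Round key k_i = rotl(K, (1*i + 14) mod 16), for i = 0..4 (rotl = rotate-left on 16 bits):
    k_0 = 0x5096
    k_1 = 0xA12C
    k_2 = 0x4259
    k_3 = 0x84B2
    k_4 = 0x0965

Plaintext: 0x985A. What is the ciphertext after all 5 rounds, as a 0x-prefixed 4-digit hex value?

0xDA95

s_0 = plaintext = 0x985A
s_1 = Round(s_0, k_0) = 0x7765
s_2 = Round(s_1, k_1) = 0x4A31
s_3 = Round(s_2, k_2) = 0x4DBC
s_4 = Round(s_3, k_3) = 0x8897
s_5 = Round(s_4, k_4) = 0xDA95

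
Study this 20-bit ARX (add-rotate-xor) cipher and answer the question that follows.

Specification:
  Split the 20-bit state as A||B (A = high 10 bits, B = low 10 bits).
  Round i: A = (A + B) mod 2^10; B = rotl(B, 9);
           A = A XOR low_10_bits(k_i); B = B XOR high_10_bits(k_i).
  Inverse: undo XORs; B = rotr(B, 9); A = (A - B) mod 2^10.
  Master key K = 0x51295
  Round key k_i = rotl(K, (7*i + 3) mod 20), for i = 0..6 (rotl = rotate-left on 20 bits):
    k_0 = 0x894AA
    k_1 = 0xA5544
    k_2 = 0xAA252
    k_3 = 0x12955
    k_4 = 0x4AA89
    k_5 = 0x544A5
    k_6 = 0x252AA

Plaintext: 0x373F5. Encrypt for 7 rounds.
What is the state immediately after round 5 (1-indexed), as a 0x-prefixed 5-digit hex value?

s_0 = plaintext = 0x373F5
s_1 = Round(s_0, k_0) = 0x1EDDF
s_2 = Round(s_1, k_1) = 0xC787A
s_3 = Round(s_2, k_2) = 0x72A95
s_4 = Round(s_3, k_3) = 0x42B00
s_5 = Round(s_4, k_4) = 0xA0CAA
s_6 = Round(s_5, k_5) = 0xE2104
s_7 = Round(s_6, k_6) = 0x89816

0xA0CAA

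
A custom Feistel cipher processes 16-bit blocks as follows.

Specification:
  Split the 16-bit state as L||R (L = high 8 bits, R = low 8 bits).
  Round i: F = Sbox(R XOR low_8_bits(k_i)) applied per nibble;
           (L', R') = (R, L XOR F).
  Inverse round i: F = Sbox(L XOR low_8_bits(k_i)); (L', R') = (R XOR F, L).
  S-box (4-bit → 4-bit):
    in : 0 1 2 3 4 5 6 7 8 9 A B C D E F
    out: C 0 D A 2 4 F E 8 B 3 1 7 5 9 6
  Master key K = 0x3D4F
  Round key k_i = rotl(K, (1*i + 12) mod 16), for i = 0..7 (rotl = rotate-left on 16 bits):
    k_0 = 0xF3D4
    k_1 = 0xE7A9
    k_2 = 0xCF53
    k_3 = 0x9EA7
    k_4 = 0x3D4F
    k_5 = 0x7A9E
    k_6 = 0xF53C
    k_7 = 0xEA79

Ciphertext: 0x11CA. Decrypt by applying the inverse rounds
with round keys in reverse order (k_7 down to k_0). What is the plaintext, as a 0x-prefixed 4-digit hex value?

0x4E8F

s_0 = ciphertext = 0x11CA
s_1 = InvRound(s_0, k_7) = 0x3211
s_2 = InvRound(s_1, k_6) = 0xD832
s_3 = InvRound(s_2, k_5) = 0x1DD8
s_4 = InvRound(s_3, k_4) = 0x951D
s_5 = InvRound(s_4, k_3) = 0xB095
s_6 = InvRound(s_5, k_2) = 0x0FB0
s_7 = InvRound(s_6, k_1) = 0x8F0F
s_8 = InvRound(s_7, k_0) = 0x4E8F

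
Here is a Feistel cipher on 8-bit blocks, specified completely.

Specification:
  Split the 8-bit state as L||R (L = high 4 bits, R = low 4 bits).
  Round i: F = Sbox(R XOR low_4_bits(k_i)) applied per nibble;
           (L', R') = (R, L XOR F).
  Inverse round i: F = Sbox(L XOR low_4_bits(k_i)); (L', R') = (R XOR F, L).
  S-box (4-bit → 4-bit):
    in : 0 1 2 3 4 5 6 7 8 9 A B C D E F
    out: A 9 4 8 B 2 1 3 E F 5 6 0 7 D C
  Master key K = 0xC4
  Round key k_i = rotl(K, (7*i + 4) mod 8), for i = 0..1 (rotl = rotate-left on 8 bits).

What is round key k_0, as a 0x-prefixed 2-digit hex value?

0x4C

K = 0xC4
k_0 = rotl(K, (7*0+4) mod 8) = rotl(K, 4) = 0x4C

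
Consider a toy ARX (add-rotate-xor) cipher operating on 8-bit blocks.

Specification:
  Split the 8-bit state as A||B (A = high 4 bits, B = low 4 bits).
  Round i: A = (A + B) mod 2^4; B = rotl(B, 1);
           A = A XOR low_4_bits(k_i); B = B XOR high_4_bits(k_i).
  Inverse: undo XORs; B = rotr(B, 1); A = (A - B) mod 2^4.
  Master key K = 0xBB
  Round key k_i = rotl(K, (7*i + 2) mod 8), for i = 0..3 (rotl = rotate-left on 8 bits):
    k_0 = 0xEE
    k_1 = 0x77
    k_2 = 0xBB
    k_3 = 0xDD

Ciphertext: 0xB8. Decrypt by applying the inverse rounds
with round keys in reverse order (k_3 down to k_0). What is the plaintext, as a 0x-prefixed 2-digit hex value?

s_0 = ciphertext = 0xB8
s_1 = InvRound(s_0, k_3) = 0xCA
s_2 = InvRound(s_1, k_2) = 0xF8
s_3 = InvRound(s_2, k_1) = 0x9F
s_4 = InvRound(s_3, k_0) = 0xF8

0xF8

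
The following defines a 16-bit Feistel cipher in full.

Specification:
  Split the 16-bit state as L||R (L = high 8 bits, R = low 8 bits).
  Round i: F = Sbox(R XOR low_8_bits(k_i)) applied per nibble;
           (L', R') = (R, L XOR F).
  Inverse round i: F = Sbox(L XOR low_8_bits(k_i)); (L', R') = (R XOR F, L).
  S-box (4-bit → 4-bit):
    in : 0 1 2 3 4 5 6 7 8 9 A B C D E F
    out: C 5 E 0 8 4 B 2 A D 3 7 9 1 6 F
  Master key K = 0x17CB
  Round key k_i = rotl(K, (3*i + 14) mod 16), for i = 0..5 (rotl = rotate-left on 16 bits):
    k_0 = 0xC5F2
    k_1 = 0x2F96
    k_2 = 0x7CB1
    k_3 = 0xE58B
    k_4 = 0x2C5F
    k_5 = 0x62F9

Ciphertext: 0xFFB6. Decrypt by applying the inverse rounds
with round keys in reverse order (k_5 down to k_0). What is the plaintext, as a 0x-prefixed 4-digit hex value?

s_0 = ciphertext = 0xFFB6
s_1 = InvRound(s_0, k_5) = 0x7DFF
s_2 = InvRound(s_1, k_4) = 0x117D
s_3 = InvRound(s_2, k_3) = 0xAE11
s_4 = InvRound(s_3, k_2) = 0x4EAE
s_5 = InvRound(s_4, k_1) = 0xB44E
s_6 = InvRound(s_5, k_0) = 0xC5B4

0xC5B4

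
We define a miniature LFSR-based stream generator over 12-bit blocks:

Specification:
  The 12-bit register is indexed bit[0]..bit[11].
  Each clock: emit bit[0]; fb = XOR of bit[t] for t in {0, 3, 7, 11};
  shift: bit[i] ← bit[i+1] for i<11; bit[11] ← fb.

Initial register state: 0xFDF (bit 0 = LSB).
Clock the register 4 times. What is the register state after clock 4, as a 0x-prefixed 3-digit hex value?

0x6FD

reg_0 = 0xFDF
clock 1: out=1, reg = 0x7EF
clock 2: out=1, reg = 0xBF7
clock 3: out=1, reg = 0xDFB
clock 4: out=1, reg = 0x6FD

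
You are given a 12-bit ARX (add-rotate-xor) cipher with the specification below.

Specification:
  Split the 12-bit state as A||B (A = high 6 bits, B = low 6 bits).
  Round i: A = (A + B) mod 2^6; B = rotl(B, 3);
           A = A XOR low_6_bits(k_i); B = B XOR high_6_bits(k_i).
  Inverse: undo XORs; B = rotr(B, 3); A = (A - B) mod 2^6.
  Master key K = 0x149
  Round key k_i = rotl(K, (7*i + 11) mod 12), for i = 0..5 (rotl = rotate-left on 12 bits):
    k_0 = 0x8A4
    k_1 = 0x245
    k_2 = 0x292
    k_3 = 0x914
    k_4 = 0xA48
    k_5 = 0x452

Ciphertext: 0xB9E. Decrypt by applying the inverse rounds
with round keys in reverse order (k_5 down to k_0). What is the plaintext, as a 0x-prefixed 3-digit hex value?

0x12A

s_0 = ciphertext = 0xB9E
s_1 = InvRound(s_0, k_5) = 0x0F9
s_2 = InvRound(s_1, k_4) = 0x242
s_3 = InvRound(s_2, k_3) = 0xA74
s_4 = InvRound(s_3, k_2) = 0x137
s_5 = InvRound(s_4, k_1) = 0x2B7
s_6 = InvRound(s_5, k_0) = 0x12A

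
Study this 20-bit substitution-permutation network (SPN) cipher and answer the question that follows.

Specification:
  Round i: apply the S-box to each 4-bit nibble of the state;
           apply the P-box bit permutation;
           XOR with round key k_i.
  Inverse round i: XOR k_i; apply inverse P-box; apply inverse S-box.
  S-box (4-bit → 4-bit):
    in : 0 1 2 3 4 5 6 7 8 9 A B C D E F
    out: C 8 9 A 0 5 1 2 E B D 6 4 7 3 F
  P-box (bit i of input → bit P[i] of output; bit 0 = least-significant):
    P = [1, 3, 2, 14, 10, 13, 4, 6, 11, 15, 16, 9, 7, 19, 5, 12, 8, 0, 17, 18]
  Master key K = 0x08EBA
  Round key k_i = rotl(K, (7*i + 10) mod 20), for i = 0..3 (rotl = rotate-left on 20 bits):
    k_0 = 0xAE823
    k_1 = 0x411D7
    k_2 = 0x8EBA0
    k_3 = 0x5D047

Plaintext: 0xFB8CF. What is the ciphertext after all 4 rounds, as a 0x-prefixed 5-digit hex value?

s_0 = plaintext = 0xFB8CF
s_1 = Round(s_0, k_0) = 0x52B1C
s_2 = Round(s_1, k_1) = 0x78013
s_3 = Round(s_2, k_2) = 0x1B9C9
s_4 = Round(s_3, k_3) = 0x91A7D

0x91A7D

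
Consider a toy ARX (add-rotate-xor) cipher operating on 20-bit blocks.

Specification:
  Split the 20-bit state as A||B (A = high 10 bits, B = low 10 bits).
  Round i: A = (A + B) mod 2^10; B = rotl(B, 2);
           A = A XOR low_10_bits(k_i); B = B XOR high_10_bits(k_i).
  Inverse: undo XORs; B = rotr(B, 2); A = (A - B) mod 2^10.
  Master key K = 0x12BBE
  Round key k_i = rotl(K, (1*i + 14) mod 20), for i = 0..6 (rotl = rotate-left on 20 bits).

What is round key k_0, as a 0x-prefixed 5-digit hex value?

0xF84AE

K = 0x12BBE
k_0 = rotl(K, (1*0+14) mod 20) = rotl(K, 14) = 0xF84AE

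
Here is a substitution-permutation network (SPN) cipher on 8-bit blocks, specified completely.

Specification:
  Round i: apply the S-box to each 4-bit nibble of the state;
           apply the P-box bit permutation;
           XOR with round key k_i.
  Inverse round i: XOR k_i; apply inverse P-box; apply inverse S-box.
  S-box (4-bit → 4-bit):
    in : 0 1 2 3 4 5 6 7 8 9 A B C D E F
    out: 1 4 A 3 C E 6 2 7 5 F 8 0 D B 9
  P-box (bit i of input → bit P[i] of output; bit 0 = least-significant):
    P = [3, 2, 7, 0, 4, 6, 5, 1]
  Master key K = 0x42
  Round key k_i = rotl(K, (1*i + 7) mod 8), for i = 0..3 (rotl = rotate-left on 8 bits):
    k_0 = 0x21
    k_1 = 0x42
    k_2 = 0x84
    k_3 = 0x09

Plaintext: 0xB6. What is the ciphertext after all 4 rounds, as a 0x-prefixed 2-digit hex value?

0xEE

s_0 = plaintext = 0xB6
s_1 = Round(s_0, k_0) = 0xA7
s_2 = Round(s_1, k_1) = 0x34
s_3 = Round(s_2, k_2) = 0x55
s_4 = Round(s_3, k_3) = 0xEE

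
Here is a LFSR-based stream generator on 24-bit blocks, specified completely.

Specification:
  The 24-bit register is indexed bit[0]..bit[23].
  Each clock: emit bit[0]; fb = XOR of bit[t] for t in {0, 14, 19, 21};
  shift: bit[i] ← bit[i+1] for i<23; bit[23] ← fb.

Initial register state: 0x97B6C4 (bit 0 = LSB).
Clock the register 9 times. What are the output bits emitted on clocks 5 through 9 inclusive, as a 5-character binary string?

reg_0 = 0x97B6C4
clock 1: out=0, reg = 0x4BDB62
clock 2: out=0, reg = 0x25EDB1
clock 3: out=1, reg = 0x92F6D8
clock 4: out=0, reg = 0xC97B6C
clock 5: out=0, reg = 0x64BDB6
clock 6: out=0, reg = 0xB25EDB
clock 7: out=1, reg = 0xD92F6D
clock 8: out=1, reg = 0x6C97B6
clock 9: out=0, reg = 0x364BDB

00110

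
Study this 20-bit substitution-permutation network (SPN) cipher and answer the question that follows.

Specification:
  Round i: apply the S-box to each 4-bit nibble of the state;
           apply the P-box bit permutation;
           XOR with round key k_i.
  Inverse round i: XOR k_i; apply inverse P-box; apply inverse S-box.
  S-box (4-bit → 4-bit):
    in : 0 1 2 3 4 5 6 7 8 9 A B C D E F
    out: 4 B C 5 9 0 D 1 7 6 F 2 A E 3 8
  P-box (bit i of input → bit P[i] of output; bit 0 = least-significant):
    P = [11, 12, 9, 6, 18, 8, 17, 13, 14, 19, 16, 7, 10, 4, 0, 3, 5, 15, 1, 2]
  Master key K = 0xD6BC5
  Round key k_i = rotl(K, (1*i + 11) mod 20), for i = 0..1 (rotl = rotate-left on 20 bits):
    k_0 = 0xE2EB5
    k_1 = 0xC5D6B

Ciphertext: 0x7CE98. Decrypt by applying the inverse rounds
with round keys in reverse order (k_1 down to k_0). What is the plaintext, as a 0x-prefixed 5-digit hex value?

0xEF5A9

s_0 = ciphertext = 0x7CE98
s_1 = InvRound(s_0, k_1) = 0x89D9D
s_2 = InvRound(s_1, k_0) = 0xEF5A9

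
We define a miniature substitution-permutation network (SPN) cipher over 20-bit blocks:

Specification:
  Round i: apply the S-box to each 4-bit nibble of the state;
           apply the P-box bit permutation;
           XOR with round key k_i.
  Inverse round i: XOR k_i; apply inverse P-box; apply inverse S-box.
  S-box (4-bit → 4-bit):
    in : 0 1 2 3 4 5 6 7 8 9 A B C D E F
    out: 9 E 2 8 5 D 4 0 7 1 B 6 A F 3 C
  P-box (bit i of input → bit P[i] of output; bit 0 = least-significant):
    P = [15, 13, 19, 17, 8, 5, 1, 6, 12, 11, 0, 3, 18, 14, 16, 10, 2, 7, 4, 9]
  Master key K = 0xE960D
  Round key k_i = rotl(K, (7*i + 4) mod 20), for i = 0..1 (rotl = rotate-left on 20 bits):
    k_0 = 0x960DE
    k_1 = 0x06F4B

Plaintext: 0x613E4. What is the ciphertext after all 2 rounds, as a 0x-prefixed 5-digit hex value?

s_0 = plaintext = 0x613E4
s_1 = Round(s_0, k_0) = 0x0A5E6
s_2 = Round(s_1, k_1) = 0xC3866

0xC3866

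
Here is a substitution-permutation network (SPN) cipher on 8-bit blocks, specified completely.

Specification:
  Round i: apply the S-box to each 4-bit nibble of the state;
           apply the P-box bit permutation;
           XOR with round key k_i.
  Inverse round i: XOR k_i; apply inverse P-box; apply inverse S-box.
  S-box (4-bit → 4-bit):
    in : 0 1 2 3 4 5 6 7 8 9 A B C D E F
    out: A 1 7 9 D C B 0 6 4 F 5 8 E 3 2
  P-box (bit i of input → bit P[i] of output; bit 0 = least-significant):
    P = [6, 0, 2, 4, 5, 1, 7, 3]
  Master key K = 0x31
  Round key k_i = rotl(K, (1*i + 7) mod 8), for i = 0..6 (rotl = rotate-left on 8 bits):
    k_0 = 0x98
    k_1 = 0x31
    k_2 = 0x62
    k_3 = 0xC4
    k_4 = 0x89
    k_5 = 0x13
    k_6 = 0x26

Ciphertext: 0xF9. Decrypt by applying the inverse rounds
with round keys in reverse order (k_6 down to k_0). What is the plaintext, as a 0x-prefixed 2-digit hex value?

s_0 = ciphertext = 0xF9
s_1 = InvRound(s_0, k_6) = 0xDA
s_2 = InvRound(s_1, k_5) = 0x5E
s_3 = InvRound(s_2, k_4) = 0x8A
s_4 = InvRound(s_3, k_3) = 0x0B
s_5 = InvRound(s_4, k_2) = 0x3E
s_6 = InvRound(s_5, k_1) = 0x08
s_7 = InvRound(s_6, k_0) = 0x9C

0x9C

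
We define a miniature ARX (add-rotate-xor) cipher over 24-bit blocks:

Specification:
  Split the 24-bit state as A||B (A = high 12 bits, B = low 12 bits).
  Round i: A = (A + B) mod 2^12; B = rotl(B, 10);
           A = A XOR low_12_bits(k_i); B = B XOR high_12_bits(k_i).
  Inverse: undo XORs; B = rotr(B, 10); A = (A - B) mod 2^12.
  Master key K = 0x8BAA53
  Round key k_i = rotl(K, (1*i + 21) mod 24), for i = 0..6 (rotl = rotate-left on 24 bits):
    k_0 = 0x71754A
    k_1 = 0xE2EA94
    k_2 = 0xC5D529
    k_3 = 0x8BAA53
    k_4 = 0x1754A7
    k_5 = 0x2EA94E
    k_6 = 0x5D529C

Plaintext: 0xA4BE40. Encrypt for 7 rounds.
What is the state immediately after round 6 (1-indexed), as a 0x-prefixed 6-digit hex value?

s_0 = plaintext = 0xA4BE40
s_1 = Round(s_0, k_0) = 0xDC1487
s_2 = Round(s_1, k_1) = 0x8DC30F
s_3 = Round(s_2, k_2) = 0xEC209E
s_4 = Round(s_3, k_3) = 0x53309D
s_5 = Round(s_4, k_4) = 0x177552
s_6 = Round(s_5, k_5) = 0xF87BBE
s_7 = Round(s_6, k_6) = 0x9D9F3A

0xF87BBE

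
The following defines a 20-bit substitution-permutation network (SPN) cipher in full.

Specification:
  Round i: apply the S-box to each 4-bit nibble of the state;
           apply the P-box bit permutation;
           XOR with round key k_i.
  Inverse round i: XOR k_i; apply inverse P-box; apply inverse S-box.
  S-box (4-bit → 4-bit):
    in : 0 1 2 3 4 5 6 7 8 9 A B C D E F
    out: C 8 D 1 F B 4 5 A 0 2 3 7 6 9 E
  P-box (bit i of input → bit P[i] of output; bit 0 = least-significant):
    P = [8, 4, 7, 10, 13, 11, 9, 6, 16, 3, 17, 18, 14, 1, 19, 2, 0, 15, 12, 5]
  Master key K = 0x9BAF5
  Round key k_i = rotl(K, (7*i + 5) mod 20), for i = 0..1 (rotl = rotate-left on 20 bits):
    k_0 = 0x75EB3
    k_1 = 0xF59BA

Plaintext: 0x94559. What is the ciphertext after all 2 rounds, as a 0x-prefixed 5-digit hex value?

s_0 = plaintext = 0x94559
s_1 = Round(s_0, k_0) = 0xA36FD
s_2 = Round(s_1, k_1) = 0xD936A

0xD936A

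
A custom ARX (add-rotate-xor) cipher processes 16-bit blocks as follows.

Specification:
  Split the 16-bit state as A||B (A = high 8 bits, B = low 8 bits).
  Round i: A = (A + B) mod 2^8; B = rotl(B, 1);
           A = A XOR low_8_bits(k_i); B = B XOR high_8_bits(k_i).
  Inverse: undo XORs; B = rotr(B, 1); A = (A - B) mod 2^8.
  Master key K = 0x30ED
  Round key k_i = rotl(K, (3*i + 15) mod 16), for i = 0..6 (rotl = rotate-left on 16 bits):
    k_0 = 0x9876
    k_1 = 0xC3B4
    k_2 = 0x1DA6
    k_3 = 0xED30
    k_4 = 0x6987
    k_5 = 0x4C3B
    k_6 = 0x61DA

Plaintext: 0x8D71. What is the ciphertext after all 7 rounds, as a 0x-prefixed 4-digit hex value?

s_0 = plaintext = 0x8D71
s_1 = Round(s_0, k_0) = 0x887A
s_2 = Round(s_1, k_1) = 0xB637
s_3 = Round(s_2, k_2) = 0x4B73
s_4 = Round(s_3, k_3) = 0x8E0B
s_5 = Round(s_4, k_4) = 0x1E7F
s_6 = Round(s_5, k_5) = 0xA6B2
s_7 = Round(s_6, k_6) = 0x8204

0x8204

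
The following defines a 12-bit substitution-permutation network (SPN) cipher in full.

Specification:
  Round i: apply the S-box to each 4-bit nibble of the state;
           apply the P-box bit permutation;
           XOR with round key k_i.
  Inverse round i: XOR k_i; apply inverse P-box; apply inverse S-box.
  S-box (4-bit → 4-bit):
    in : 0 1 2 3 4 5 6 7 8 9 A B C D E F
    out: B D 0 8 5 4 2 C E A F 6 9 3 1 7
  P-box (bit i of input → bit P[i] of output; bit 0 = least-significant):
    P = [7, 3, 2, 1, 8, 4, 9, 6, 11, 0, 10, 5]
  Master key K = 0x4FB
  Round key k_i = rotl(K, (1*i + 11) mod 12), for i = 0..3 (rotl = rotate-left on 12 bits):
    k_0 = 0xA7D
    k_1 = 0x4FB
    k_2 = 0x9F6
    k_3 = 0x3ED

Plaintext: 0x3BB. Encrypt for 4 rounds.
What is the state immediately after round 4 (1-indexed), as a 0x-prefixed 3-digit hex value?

0x568

s_0 = plaintext = 0x3BB
s_1 = Round(s_0, k_0) = 0x841
s_2 = Round(s_1, k_1) = 0x35C
s_3 = Round(s_2, k_2) = 0xB54
s_4 = Round(s_3, k_3) = 0x568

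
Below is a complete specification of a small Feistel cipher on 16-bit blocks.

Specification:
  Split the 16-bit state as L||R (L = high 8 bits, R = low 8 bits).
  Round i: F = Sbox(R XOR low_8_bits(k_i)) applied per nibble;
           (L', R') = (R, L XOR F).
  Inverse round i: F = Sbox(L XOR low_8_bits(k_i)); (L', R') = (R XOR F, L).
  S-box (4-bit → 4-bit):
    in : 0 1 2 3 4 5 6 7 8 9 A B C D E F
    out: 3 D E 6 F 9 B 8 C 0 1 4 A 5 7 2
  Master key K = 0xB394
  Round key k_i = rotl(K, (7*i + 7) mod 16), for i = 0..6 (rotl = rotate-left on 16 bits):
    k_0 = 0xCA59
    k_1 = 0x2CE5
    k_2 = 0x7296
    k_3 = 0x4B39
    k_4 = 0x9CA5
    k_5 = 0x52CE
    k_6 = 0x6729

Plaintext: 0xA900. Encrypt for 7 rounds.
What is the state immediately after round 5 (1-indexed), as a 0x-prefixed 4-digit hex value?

s_0 = plaintext = 0xA900
s_1 = Round(s_0, k_0) = 0x0039
s_2 = Round(s_1, k_1) = 0x395A
s_3 = Round(s_2, k_2) = 0x5A93
s_4 = Round(s_3, k_3) = 0x934B
s_5 = Round(s_4, k_4) = 0x4BE4
s_6 = Round(s_5, k_5) = 0xE4AA
s_7 = Round(s_6, k_6) = 0xAA22

0x4BE4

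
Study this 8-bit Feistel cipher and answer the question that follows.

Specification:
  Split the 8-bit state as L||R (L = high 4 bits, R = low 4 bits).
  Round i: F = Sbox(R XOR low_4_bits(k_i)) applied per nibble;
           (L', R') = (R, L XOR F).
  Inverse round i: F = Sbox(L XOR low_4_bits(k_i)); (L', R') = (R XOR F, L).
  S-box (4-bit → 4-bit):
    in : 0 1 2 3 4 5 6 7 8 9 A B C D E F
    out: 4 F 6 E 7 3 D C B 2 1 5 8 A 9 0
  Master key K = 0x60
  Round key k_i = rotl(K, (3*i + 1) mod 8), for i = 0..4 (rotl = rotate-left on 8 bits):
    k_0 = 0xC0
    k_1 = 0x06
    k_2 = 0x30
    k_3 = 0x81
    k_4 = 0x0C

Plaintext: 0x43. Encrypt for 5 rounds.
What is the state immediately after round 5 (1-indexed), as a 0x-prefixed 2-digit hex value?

0x26

s_0 = plaintext = 0x43
s_1 = Round(s_0, k_0) = 0x3A
s_2 = Round(s_1, k_1) = 0xAB
s_3 = Round(s_2, k_2) = 0xBF
s_4 = Round(s_3, k_3) = 0xF2
s_5 = Round(s_4, k_4) = 0x26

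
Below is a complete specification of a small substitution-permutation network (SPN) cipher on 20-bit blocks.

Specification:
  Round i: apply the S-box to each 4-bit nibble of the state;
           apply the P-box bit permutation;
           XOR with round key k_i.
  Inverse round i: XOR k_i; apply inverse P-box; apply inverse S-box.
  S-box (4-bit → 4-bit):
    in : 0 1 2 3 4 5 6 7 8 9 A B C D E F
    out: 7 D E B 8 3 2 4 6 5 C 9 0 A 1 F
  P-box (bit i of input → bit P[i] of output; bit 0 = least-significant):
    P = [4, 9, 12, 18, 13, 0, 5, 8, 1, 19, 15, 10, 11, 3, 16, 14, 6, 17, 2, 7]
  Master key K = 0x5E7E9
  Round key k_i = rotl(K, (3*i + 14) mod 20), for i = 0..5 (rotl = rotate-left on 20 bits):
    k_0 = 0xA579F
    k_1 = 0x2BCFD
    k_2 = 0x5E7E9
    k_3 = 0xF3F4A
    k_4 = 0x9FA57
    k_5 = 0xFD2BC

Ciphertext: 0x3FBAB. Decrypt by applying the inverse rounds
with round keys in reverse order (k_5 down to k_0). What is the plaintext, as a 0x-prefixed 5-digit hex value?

0x83F06

s_0 = ciphertext = 0x3FBAB
s_1 = InvRound(s_0, k_5) = 0x7E53B
s_2 = InvRound(s_1, k_4) = 0x05DA2
s_3 = InvRound(s_2, k_3) = 0x3269D
s_4 = InvRound(s_3, k_2) = 0x047AB
s_5 = InvRound(s_4, k_1) = 0x0B9B0
s_6 = InvRound(s_5, k_0) = 0x83F06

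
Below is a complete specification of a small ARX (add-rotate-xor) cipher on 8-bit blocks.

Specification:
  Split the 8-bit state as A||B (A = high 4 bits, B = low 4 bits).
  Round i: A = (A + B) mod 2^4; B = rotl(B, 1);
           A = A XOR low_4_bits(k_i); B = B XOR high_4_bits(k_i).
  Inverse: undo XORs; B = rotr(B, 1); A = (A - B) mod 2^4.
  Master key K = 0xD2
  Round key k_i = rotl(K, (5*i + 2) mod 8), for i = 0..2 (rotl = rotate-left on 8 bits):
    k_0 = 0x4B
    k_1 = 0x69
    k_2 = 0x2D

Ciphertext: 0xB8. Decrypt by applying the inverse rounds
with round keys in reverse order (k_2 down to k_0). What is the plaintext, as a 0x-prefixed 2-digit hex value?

0x6E

s_0 = ciphertext = 0xB8
s_1 = InvRound(s_0, k_2) = 0x15
s_2 = InvRound(s_1, k_1) = 0xF9
s_3 = InvRound(s_2, k_0) = 0x6E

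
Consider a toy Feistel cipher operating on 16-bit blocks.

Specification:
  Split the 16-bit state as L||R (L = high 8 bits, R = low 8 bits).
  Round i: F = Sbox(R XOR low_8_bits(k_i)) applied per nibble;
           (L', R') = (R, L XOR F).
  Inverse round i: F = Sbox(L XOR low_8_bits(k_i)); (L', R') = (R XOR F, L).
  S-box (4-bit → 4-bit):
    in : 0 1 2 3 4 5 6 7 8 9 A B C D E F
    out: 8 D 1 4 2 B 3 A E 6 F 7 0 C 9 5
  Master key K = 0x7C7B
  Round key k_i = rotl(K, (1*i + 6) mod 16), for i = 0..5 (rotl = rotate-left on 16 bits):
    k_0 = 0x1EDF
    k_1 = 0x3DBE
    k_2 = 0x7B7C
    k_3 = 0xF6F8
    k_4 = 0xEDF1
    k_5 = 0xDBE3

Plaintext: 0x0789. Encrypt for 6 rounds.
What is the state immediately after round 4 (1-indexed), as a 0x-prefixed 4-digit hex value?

0x1B92

s_0 = plaintext = 0x0789
s_1 = Round(s_0, k_0) = 0x89B4
s_2 = Round(s_1, k_1) = 0xB406
s_3 = Round(s_2, k_2) = 0x061B
s_4 = Round(s_3, k_3) = 0x1B92
s_5 = Round(s_4, k_4) = 0x922F
s_6 = Round(s_5, k_5) = 0x2F92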